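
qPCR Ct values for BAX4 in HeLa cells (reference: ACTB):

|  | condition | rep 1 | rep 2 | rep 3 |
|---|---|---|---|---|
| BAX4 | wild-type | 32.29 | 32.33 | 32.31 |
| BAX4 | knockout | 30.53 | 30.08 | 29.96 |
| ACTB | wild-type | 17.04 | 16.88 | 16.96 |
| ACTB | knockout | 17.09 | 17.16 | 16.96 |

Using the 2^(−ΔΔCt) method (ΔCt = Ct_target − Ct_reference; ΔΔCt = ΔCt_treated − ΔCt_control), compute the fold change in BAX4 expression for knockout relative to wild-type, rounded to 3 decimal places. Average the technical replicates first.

4.691

Mean Ct: BAX4 wild-type 32.310; BAX4 knockout 30.190; ACTB wild-type 16.960; ACTB knockout 17.070
ΔCt(wild-type) = 32.310 − 16.960 = 15.350
ΔCt(knockout) = 30.190 − 17.070 = 13.120
ΔΔCt = 13.120 − 15.350 = -2.230
Fold change = 2^(−(-2.230)) = 2^2.230 = 4.6913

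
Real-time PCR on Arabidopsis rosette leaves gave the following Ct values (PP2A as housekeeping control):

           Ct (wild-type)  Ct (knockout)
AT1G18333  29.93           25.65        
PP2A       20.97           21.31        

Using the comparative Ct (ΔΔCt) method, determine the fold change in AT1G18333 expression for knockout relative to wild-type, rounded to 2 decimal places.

ΔCt(wild-type) = 29.930 − 20.970 = 8.960
ΔCt(knockout) = 25.650 − 21.310 = 4.340
ΔΔCt = 4.340 − 8.960 = -4.620
Fold change = 2^(−(-4.620)) = 2^4.620 = 24.590

24.59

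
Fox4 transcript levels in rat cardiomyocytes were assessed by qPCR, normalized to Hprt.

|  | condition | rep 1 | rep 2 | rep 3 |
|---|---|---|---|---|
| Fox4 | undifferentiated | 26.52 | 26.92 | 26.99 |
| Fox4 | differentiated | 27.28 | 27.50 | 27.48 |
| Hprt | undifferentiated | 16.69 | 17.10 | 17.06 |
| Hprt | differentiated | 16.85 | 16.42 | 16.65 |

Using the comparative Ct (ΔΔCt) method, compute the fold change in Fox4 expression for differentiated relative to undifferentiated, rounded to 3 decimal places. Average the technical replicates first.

0.529

Mean Ct: Fox4 undifferentiated 26.810; Fox4 differentiated 27.420; Hprt undifferentiated 16.950; Hprt differentiated 16.640
ΔCt(undifferentiated) = 26.810 − 16.950 = 9.860
ΔCt(differentiated) = 27.420 − 16.640 = 10.780
ΔΔCt = 10.780 − 9.860 = 0.920
Fold change = 2^(−0.920) = 0.5285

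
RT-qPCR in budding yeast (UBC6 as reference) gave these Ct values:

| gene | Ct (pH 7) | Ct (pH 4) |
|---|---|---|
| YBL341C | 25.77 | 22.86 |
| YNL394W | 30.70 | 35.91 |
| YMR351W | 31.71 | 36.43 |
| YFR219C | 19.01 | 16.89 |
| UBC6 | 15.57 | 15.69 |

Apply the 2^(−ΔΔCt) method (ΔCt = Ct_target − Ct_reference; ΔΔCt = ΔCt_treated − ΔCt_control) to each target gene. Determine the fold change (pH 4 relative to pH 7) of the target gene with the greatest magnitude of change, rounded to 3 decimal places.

0.029

YBL341C: ΔΔCt = (22.86−15.69) − (25.77−15.57) = 7.17 − 10.20 = -3.03; fold change = 2^3.03 = 8.168
YNL394W: ΔΔCt = (35.91−15.69) − (30.70−15.57) = 20.22 − 15.13 = 5.09; fold change = 2^-5.09 = 0.029
YMR351W: ΔΔCt = (36.43−15.69) − (31.71−15.57) = 20.74 − 16.14 = 4.60; fold change = 2^-4.60 = 0.041
YFR219C: ΔΔCt = (16.89−15.69) − (19.01−15.57) = 1.20 − 3.44 = -2.24; fold change = 2^2.24 = 4.724
YNL394W has the largest |ΔΔCt| = 5.09.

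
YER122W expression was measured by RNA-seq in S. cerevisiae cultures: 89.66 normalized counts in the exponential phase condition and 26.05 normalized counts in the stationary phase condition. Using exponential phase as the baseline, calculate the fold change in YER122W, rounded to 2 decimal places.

Fold change = 26.05 / 89.66 = 0.291
YER122W is downregulated.

0.29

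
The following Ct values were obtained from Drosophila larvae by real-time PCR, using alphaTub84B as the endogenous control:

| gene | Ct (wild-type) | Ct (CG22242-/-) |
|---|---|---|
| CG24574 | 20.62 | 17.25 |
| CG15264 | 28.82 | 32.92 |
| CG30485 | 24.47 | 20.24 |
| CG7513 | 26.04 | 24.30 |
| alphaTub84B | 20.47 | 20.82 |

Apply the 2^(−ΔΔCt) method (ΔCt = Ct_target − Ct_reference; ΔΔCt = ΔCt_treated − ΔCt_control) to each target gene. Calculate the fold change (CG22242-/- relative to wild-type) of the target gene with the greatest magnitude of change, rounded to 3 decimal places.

23.918

CG24574: ΔΔCt = (17.25−20.82) − (20.62−20.47) = -3.57 − 0.15 = -3.72; fold change = 2^3.72 = 13.177
CG15264: ΔΔCt = (32.92−20.82) − (28.82−20.47) = 12.10 − 8.35 = 3.75; fold change = 2^-3.75 = 0.074
CG30485: ΔΔCt = (20.24−20.82) − (24.47−20.47) = -0.58 − 4.00 = -4.58; fold change = 2^4.58 = 23.918
CG7513: ΔΔCt = (24.30−20.82) − (26.04−20.47) = 3.48 − 5.57 = -2.09; fold change = 2^2.09 = 4.257
CG30485 has the largest |ΔΔCt| = 4.58.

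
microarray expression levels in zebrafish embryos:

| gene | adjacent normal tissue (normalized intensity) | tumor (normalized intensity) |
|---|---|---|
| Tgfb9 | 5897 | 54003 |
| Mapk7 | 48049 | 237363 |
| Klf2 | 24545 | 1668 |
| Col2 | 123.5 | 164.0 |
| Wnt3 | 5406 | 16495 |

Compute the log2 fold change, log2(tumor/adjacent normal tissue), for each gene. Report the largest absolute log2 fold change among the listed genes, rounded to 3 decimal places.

3.879

log2(54003/5897) = 3.195  (Tgfb9)
log2(237363/48049) = 2.305  (Mapk7)
log2(1668/24545) = -3.879  (Klf2)
log2(164.0/123.5) = 0.409  (Col2)
log2(16495/5406) = 1.609  (Wnt3)
The largest magnitude belongs to Klf2.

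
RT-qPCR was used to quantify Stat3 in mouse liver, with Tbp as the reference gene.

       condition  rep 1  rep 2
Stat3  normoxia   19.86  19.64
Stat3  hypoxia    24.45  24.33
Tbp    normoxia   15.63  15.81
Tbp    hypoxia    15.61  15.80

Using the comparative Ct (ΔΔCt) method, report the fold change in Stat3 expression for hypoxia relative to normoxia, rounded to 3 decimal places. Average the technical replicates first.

0.040

Mean Ct: Stat3 normoxia 19.750; Stat3 hypoxia 24.390; Tbp normoxia 15.720; Tbp hypoxia 15.705
ΔCt(normoxia) = 19.750 − 15.720 = 4.030
ΔCt(hypoxia) = 24.390 − 15.705 = 8.685
ΔΔCt = 8.685 − 4.030 = 4.655
Fold change = 2^(−4.655) = 0.0397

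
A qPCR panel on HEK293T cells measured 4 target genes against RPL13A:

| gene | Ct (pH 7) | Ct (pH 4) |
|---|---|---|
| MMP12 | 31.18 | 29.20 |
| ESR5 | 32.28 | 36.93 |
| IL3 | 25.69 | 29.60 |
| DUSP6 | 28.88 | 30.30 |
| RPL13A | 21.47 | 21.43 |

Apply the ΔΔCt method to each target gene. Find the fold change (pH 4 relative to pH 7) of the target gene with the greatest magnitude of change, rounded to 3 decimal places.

0.039

MMP12: ΔΔCt = (29.20−21.43) − (31.18−21.47) = 7.77 − 9.71 = -1.94; fold change = 2^1.94 = 3.837
ESR5: ΔΔCt = (36.93−21.43) − (32.28−21.47) = 15.50 − 10.81 = 4.69; fold change = 2^-4.69 = 0.039
IL3: ΔΔCt = (29.60−21.43) − (25.69−21.47) = 8.17 − 4.22 = 3.95; fold change = 2^-3.95 = 0.065
DUSP6: ΔΔCt = (30.30−21.43) − (28.88−21.47) = 8.87 − 7.41 = 1.46; fold change = 2^-1.46 = 0.363
ESR5 has the largest |ΔΔCt| = 4.69.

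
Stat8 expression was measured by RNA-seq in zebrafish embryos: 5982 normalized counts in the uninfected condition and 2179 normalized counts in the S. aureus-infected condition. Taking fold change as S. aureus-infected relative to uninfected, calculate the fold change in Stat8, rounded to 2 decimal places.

Fold change = 2179 / 5982 = 0.364
Stat8 is downregulated.

0.36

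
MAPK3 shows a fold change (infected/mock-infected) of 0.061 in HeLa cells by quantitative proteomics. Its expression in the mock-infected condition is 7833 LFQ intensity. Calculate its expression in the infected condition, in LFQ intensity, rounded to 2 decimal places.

infected expression = 7833 × 0.061 = 477.81

477.81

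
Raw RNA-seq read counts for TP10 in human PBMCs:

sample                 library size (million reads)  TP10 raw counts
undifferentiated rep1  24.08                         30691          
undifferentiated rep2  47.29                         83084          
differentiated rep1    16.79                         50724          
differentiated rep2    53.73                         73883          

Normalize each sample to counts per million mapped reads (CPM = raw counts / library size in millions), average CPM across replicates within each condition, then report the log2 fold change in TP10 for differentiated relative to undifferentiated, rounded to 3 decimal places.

0.536

CPM(undifferentiated rep1) = 30691 / 24.08 = 1274.5432
CPM(undifferentiated rep2) = 83084 / 47.29 = 1756.9042
CPM(differentiated rep1) = 50724 / 16.79 = 3021.0840
CPM(differentiated rep2) = 73883 / 53.73 = 1375.0791
mean CPM(undifferentiated) = 1515.7237; mean CPM(differentiated) = 2198.0815
Fold change = 2198.0815 / 1515.7237 = 1.45019
log2(1.45019) = 0.5362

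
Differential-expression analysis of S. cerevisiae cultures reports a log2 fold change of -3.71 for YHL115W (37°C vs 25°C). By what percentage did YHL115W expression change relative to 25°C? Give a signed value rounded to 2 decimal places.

Fold change = 2^(-3.71) = 0.0764
Percent change = (FC − 1) × 100% = (0.0764 − 1) × 100 = -92.36%

-92.36%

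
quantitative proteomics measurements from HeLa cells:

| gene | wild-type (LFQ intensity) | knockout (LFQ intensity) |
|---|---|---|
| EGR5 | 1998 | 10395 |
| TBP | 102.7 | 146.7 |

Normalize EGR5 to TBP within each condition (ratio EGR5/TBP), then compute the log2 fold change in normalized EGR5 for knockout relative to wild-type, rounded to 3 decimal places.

1.865

EGR5/TBP (wild-type) = 1998 / 102.7 = 19.455
EGR5/TBP (knockout) = 10395 / 146.7 = 70.859
Fold change = 70.859 / 19.455 = 3.6422
log2(3.6422) = 1.8648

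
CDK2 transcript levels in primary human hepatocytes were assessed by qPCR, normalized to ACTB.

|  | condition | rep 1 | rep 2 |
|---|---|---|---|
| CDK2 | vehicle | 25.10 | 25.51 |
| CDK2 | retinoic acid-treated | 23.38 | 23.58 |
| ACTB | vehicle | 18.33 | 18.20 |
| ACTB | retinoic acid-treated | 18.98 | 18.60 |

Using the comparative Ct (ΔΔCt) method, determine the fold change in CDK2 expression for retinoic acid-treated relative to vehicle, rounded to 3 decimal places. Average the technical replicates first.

5.098

Mean Ct: CDK2 vehicle 25.305; CDK2 retinoic acid-treated 23.480; ACTB vehicle 18.265; ACTB retinoic acid-treated 18.790
ΔCt(vehicle) = 25.305 − 18.265 = 7.040
ΔCt(retinoic acid-treated) = 23.480 − 18.790 = 4.690
ΔΔCt = 4.690 − 7.040 = -2.350
Fold change = 2^(−(-2.350)) = 2^2.350 = 5.0982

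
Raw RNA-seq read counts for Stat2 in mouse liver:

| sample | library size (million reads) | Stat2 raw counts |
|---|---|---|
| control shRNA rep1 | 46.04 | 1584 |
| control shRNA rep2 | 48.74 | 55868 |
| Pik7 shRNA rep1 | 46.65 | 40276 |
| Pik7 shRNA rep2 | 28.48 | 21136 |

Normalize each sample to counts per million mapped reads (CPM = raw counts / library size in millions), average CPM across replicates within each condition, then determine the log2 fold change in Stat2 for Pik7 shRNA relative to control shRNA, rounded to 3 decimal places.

CPM(control shRNA rep1) = 1584 / 46.04 = 34.4049
CPM(control shRNA rep2) = 55868 / 48.74 = 1146.2454
CPM(Pik7 shRNA rep1) = 40276 / 46.65 = 863.3655
CPM(Pik7 shRNA rep2) = 21136 / 28.48 = 742.1348
mean CPM(control shRNA) = 590.3251; mean CPM(Pik7 shRNA) = 802.7502
Fold change = 802.7502 / 590.3251 = 1.35984
log2(1.35984) = 0.4434

0.443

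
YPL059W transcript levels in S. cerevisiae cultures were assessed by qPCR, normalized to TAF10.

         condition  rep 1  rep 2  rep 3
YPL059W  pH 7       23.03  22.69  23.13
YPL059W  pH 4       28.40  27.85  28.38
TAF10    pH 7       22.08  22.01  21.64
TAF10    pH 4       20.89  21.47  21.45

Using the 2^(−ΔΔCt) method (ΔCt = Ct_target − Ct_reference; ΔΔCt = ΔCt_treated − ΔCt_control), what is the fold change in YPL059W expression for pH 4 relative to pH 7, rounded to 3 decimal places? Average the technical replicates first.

Mean Ct: YPL059W pH 7 22.950; YPL059W pH 4 28.210; TAF10 pH 7 21.910; TAF10 pH 4 21.270
ΔCt(pH 7) = 22.950 − 21.910 = 1.040
ΔCt(pH 4) = 28.210 − 21.270 = 6.940
ΔΔCt = 6.940 − 1.040 = 5.900
Fold change = 2^(−5.900) = 0.0167

0.017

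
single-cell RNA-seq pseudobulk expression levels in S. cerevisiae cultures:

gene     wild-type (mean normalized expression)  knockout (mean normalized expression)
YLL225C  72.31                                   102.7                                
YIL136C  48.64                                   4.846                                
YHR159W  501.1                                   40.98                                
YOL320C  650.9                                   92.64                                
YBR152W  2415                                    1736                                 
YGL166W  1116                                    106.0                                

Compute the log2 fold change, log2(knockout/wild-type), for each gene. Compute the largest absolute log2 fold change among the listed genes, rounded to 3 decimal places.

3.612

log2(102.7/72.31) = 0.506  (YLL225C)
log2(4.846/48.64) = -3.327  (YIL136C)
log2(40.98/501.1) = -3.612  (YHR159W)
log2(92.64/650.9) = -2.813  (YOL320C)
log2(1736/2415) = -0.476  (YBR152W)
log2(106.0/1116) = -3.396  (YGL166W)
The largest magnitude belongs to YHR159W.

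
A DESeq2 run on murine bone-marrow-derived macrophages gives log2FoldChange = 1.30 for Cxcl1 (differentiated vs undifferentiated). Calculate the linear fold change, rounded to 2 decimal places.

2.46

Fold change = 2^(1.30) = 2.462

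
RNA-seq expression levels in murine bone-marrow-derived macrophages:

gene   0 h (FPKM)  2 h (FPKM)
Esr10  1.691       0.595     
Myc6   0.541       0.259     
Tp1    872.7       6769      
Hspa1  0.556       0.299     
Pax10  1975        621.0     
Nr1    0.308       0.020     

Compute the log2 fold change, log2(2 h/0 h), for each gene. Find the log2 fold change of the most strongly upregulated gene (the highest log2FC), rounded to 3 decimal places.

2.955

log2(0.595/1.691) = -1.507  (Esr10)
log2(0.259/0.541) = -1.063  (Myc6)
log2(6769/872.7) = 2.955  (Tp1)
log2(0.299/0.556) = -0.895  (Hspa1)
log2(621.0/1975) = -1.669  (Pax10)
log2(0.020/0.308) = -3.945  (Nr1)
Tp1 is most strongly upregulated.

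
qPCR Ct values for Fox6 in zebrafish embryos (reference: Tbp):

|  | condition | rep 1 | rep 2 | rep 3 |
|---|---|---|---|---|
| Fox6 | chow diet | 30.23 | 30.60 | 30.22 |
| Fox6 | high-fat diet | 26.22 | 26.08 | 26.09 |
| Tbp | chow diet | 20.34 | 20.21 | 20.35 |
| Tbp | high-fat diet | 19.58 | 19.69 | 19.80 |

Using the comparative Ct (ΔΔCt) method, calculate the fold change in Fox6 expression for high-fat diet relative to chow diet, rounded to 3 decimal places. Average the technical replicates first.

12.210

Mean Ct: Fox6 chow diet 30.350; Fox6 high-fat diet 26.130; Tbp chow diet 20.300; Tbp high-fat diet 19.690
ΔCt(chow diet) = 30.350 − 20.300 = 10.050
ΔCt(high-fat diet) = 26.130 − 19.690 = 6.440
ΔΔCt = 6.440 − 10.050 = -3.610
Fold change = 2^(−(-3.610)) = 2^3.610 = 12.2101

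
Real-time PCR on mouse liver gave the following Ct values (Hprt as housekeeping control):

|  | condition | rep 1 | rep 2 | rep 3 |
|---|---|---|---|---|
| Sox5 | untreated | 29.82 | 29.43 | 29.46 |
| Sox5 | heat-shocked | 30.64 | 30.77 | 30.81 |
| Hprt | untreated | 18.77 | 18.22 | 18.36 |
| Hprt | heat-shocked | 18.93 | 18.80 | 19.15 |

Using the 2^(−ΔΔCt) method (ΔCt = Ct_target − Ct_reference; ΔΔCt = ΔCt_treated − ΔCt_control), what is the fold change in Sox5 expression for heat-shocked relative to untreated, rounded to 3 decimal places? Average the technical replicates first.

0.633

Mean Ct: Sox5 untreated 29.570; Sox5 heat-shocked 30.740; Hprt untreated 18.450; Hprt heat-shocked 18.960
ΔCt(untreated) = 29.570 − 18.450 = 11.120
ΔCt(heat-shocked) = 30.740 − 18.960 = 11.780
ΔΔCt = 11.780 − 11.120 = 0.660
Fold change = 2^(−0.660) = 0.6329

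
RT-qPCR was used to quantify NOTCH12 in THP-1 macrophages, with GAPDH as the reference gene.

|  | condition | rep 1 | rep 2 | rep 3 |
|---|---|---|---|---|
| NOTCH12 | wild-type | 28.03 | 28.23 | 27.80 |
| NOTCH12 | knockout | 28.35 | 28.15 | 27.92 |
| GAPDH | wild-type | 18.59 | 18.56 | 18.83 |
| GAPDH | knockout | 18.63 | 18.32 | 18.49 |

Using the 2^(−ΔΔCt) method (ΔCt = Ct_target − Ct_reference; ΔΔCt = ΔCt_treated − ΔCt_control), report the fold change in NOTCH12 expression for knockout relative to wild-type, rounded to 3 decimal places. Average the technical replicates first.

0.812

Mean Ct: NOTCH12 wild-type 28.020; NOTCH12 knockout 28.140; GAPDH wild-type 18.660; GAPDH knockout 18.480
ΔCt(wild-type) = 28.020 − 18.660 = 9.360
ΔCt(knockout) = 28.140 − 18.480 = 9.660
ΔΔCt = 9.660 − 9.360 = 0.300
Fold change = 2^(−0.300) = 0.8123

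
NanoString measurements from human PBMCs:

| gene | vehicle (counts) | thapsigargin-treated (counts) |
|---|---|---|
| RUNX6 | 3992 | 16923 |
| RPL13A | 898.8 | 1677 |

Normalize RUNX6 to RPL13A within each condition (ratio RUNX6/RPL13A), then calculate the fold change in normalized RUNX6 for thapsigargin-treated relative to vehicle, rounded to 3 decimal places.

RUNX6/RPL13A (vehicle) = 3992 / 898.8 = 4.4415
RUNX6/RPL13A (thapsigargin-treated) = 16923 / 1677 = 10.091
Fold change = 10.091 / 4.4415 = 2.2720

2.272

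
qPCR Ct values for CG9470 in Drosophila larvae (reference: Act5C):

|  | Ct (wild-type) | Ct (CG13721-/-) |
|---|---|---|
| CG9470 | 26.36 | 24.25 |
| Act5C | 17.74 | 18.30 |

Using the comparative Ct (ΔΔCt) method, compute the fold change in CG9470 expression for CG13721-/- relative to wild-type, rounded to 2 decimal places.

ΔCt(wild-type) = 26.360 − 17.740 = 8.620
ΔCt(CG13721-/-) = 24.250 − 18.300 = 5.950
ΔΔCt = 5.950 − 8.620 = -2.670
Fold change = 2^(−(-2.670)) = 2^2.670 = 6.364

6.36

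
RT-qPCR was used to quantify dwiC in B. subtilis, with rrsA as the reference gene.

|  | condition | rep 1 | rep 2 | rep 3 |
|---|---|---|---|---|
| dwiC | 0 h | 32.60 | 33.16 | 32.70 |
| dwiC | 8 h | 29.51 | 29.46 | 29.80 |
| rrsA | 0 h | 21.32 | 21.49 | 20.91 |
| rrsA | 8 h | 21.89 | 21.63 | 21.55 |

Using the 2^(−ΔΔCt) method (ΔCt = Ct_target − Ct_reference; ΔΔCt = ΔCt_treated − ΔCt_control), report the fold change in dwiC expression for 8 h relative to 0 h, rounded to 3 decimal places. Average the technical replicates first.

Mean Ct: dwiC 0 h 32.820; dwiC 8 h 29.590; rrsA 0 h 21.240; rrsA 8 h 21.690
ΔCt(0 h) = 32.820 − 21.240 = 11.580
ΔCt(8 h) = 29.590 − 21.690 = 7.900
ΔΔCt = 7.900 − 11.580 = -3.680
Fold change = 2^(−(-3.680)) = 2^3.680 = 12.8171

12.817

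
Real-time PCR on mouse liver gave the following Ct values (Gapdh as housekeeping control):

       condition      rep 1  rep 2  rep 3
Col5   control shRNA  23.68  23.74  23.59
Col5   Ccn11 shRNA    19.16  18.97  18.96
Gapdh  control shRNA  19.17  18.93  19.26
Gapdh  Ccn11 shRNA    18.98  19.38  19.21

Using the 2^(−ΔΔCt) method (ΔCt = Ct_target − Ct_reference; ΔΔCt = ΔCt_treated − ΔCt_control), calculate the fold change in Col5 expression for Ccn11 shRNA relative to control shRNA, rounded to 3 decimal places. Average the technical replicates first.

26.173

Mean Ct: Col5 control shRNA 23.670; Col5 Ccn11 shRNA 19.030; Gapdh control shRNA 19.120; Gapdh Ccn11 shRNA 19.190
ΔCt(control shRNA) = 23.670 − 19.120 = 4.550
ΔCt(Ccn11 shRNA) = 19.030 − 19.190 = -0.160
ΔΔCt = -0.160 − 4.550 = -4.710
Fold change = 2^(−(-4.710)) = 2^4.710 = 26.1729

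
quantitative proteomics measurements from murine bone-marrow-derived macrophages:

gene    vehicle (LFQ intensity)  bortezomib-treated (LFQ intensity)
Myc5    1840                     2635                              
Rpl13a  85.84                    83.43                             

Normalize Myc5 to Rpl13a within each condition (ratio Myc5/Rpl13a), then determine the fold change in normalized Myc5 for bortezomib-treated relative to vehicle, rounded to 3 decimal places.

1.473

Myc5/Rpl13a (vehicle) = 1840 / 85.84 = 21.435
Myc5/Rpl13a (bortezomib-treated) = 2635 / 83.43 = 31.583
Fold change = 31.583 / 21.435 = 1.4734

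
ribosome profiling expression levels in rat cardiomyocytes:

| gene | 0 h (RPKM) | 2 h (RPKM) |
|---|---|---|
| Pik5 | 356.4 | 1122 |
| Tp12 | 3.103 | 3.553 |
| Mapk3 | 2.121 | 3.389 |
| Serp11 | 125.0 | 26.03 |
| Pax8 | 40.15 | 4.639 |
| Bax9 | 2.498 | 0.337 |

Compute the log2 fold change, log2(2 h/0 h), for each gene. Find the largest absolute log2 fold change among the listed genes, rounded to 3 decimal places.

3.114

log2(1122/356.4) = 1.655  (Pik5)
log2(3.553/3.103) = 0.195  (Tp12)
log2(3.389/2.121) = 0.676  (Mapk3)
log2(26.03/125.0) = -2.264  (Serp11)
log2(4.639/40.15) = -3.114  (Pax8)
log2(0.337/2.498) = -2.890  (Bax9)
The largest magnitude belongs to Pax8.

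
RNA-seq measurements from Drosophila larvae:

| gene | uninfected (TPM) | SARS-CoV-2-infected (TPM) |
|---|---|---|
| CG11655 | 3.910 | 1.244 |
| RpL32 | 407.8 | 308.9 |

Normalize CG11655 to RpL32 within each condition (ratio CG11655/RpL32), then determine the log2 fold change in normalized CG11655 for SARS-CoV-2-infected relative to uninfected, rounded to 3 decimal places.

CG11655/RpL32 (uninfected) = 3.910 / 407.8 = 0.009588
CG11655/RpL32 (SARS-CoV-2-infected) = 1.244 / 308.9 = 0.0040272
Fold change = 0.0040272 / 0.009588 = 0.4200
log2(0.4200) = -1.2515

-1.251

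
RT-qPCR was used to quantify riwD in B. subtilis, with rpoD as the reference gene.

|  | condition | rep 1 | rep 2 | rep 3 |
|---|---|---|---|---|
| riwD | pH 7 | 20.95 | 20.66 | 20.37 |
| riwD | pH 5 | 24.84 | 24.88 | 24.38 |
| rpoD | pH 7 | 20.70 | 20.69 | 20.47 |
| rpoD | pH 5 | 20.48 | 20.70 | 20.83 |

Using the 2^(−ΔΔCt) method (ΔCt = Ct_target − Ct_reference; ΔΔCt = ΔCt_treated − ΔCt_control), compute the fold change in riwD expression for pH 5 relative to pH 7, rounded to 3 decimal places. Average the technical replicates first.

0.063

Mean Ct: riwD pH 7 20.660; riwD pH 5 24.700; rpoD pH 7 20.620; rpoD pH 5 20.670
ΔCt(pH 7) = 20.660 − 20.620 = 0.040
ΔCt(pH 5) = 24.700 − 20.670 = 4.030
ΔΔCt = 4.030 − 0.040 = 3.990
Fold change = 2^(−3.990) = 0.0629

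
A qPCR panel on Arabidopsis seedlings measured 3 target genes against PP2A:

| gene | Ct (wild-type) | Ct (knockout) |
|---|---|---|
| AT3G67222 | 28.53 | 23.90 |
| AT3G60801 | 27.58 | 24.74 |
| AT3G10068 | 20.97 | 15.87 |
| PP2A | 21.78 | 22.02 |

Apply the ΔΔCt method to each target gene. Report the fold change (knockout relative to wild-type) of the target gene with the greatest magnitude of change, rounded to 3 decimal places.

40.504

AT3G67222: ΔΔCt = (23.90−22.02) − (28.53−21.78) = 1.88 − 6.75 = -4.87; fold change = 2^4.87 = 29.243
AT3G60801: ΔΔCt = (24.74−22.02) − (27.58−21.78) = 2.72 − 5.80 = -3.08; fold change = 2^3.08 = 8.456
AT3G10068: ΔΔCt = (15.87−22.02) − (20.97−21.78) = -6.15 − (-0.81) = -5.34; fold change = 2^5.34 = 40.504
AT3G10068 has the largest |ΔΔCt| = 5.34.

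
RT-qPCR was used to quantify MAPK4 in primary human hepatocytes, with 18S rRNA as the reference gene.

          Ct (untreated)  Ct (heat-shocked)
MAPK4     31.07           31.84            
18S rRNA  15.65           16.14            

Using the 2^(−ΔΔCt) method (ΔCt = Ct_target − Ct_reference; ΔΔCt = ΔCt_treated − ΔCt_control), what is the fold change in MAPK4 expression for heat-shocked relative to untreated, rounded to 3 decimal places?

0.824

ΔCt(untreated) = 31.070 − 15.650 = 15.420
ΔCt(heat-shocked) = 31.840 − 16.140 = 15.700
ΔΔCt = 15.700 − 15.420 = 0.280
Fold change = 2^(−0.280) = 0.8236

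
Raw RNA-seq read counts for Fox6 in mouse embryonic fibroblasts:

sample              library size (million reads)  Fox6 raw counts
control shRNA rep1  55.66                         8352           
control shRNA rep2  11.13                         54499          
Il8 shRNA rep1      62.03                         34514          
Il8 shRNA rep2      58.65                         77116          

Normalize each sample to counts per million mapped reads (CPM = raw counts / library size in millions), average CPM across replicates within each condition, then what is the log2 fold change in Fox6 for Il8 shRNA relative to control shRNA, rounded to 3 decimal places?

CPM(control shRNA rep1) = 8352 / 55.66 = 150.0539
CPM(control shRNA rep2) = 54499 / 11.13 = 4896.5858
CPM(Il8 shRNA rep1) = 34514 / 62.03 = 556.4082
CPM(Il8 shRNA rep2) = 77116 / 58.65 = 1314.8508
mean CPM(control shRNA) = 2523.3199; mean CPM(Il8 shRNA) = 935.6295
Fold change = 935.6295 / 2523.3199 = 0.37079
log2(0.37079) = -1.4313

-1.431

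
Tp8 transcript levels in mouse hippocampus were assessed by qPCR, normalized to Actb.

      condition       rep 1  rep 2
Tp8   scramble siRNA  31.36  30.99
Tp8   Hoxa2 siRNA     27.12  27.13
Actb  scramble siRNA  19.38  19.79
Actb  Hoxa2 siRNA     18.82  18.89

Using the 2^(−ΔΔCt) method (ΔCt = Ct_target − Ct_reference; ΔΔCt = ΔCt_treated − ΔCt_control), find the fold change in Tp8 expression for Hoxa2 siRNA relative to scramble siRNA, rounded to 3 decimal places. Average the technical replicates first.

Mean Ct: Tp8 scramble siRNA 31.175; Tp8 Hoxa2 siRNA 27.125; Actb scramble siRNA 19.585; Actb Hoxa2 siRNA 18.855
ΔCt(scramble siRNA) = 31.175 − 19.585 = 11.590
ΔCt(Hoxa2 siRNA) = 27.125 − 18.855 = 8.270
ΔΔCt = 8.270 − 11.590 = -3.320
Fold change = 2^(−(-3.320)) = 2^3.320 = 9.9866

9.987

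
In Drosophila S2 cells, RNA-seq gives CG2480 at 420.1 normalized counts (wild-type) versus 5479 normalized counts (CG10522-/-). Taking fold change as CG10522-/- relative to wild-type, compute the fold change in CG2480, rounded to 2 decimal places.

Fold change = 5479 / 420.1 = 13.042
CG2480 is upregulated.

13.04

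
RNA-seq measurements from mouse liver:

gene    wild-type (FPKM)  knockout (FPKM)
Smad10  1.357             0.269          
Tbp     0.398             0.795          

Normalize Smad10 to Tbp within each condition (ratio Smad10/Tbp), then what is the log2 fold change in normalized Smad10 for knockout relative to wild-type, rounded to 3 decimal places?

Smad10/Tbp (wild-type) = 1.357 / 0.398 = 3.4095
Smad10/Tbp (knockout) = 0.269 / 0.795 = 0.33836
Fold change = 0.33836 / 3.4095 = 0.0992
log2(0.0992) = -3.3329

-3.333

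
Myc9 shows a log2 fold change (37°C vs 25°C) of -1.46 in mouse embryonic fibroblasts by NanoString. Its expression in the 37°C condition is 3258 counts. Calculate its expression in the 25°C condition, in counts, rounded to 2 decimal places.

Fold change = 2^(-1.46) = 0.3635
25°C expression = 3258 / 0.3635 = 8963.03

8963.03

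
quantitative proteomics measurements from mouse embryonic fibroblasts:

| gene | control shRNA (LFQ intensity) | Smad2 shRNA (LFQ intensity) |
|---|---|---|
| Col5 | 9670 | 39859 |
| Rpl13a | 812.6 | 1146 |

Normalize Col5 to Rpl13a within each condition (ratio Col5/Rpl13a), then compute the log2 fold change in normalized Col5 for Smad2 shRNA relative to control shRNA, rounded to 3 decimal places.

1.547

Col5/Rpl13a (control shRNA) = 9670 / 812.6 = 11.9
Col5/Rpl13a (Smad2 shRNA) = 39859 / 1146 = 34.781
Fold change = 34.781 / 11.9 = 2.9228
log2(2.9228) = 1.5473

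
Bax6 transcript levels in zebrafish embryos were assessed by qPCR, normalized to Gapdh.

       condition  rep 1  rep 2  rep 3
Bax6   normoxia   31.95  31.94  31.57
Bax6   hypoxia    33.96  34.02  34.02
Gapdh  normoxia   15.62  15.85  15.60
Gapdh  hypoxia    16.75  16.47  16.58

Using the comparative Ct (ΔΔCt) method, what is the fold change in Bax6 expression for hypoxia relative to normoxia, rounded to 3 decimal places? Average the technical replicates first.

0.415

Mean Ct: Bax6 normoxia 31.820; Bax6 hypoxia 34.000; Gapdh normoxia 15.690; Gapdh hypoxia 16.600
ΔCt(normoxia) = 31.820 − 15.690 = 16.130
ΔCt(hypoxia) = 34.000 − 16.600 = 17.400
ΔΔCt = 17.400 − 16.130 = 1.270
Fold change = 2^(−1.270) = 0.4147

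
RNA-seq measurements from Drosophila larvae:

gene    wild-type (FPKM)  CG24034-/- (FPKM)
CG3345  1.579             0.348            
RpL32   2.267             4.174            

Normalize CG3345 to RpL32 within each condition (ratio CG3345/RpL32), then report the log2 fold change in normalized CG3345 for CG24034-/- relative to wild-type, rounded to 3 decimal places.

-3.062

CG3345/RpL32 (wild-type) = 1.579 / 2.267 = 0.69652
CG3345/RpL32 (CG24034-/-) = 0.348 / 4.174 = 0.083373
Fold change = 0.083373 / 0.69652 = 0.1197
log2(0.1197) = -3.0625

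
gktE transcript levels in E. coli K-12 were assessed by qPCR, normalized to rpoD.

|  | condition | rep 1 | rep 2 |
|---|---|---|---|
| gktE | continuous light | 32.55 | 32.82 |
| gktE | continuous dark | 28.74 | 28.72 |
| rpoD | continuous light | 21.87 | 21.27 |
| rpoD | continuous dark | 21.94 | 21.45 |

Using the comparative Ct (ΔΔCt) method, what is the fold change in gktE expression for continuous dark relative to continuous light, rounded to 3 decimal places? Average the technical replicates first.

16.912

Mean Ct: gktE continuous light 32.685; gktE continuous dark 28.730; rpoD continuous light 21.570; rpoD continuous dark 21.695
ΔCt(continuous light) = 32.685 − 21.570 = 11.115
ΔCt(continuous dark) = 28.730 − 21.695 = 7.035
ΔΔCt = 7.035 − 11.115 = -4.080
Fold change = 2^(−(-4.080)) = 2^4.080 = 16.9123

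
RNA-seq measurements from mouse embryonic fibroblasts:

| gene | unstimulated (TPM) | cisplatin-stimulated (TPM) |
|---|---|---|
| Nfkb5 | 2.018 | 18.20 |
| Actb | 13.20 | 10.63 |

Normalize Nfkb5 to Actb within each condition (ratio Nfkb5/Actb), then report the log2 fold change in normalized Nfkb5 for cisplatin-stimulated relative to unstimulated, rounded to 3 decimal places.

3.485

Nfkb5/Actb (unstimulated) = 2.018 / 13.20 = 0.15288
Nfkb5/Actb (cisplatin-stimulated) = 18.20 / 10.63 = 1.7121
Fold change = 1.7121 / 0.15288 = 11.1993
log2(11.1993) = 3.4853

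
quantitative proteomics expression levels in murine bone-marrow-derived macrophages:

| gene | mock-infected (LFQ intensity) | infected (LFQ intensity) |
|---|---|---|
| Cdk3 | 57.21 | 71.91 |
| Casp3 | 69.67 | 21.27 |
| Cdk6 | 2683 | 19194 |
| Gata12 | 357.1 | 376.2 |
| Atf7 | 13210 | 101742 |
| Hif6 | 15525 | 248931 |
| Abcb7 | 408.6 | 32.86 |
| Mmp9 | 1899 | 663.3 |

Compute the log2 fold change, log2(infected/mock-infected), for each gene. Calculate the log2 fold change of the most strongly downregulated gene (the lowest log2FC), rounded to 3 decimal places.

log2(71.91/57.21) = 0.330  (Cdk3)
log2(21.27/69.67) = -1.712  (Casp3)
log2(19194/2683) = 2.839  (Cdk6)
log2(376.2/357.1) = 0.075  (Gata12)
log2(101742/13210) = 2.945  (Atf7)
log2(248931/15525) = 4.003  (Hif6)
log2(32.86/408.6) = -3.636  (Abcb7)
log2(663.3/1899) = -1.518  (Mmp9)
Abcb7 is most strongly downregulated.

-3.636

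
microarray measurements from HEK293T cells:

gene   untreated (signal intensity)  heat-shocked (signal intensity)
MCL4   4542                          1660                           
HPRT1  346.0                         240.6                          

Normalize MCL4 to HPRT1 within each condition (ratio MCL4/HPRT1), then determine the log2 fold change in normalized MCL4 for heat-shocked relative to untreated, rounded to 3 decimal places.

MCL4/HPRT1 (untreated) = 4542 / 346.0 = 13.127
MCL4/HPRT1 (heat-shocked) = 1660 / 240.6 = 6.8994
Fold change = 6.8994 / 13.127 = 0.5256
log2(0.5256) = -0.9280

-0.928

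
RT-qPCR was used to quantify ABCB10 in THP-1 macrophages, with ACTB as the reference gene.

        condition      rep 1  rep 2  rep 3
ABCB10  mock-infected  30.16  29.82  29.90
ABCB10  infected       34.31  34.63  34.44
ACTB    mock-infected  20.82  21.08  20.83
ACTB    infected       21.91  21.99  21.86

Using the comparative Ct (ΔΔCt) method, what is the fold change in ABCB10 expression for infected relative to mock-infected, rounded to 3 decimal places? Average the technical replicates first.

0.089

Mean Ct: ABCB10 mock-infected 29.960; ABCB10 infected 34.460; ACTB mock-infected 20.910; ACTB infected 21.920
ΔCt(mock-infected) = 29.960 − 20.910 = 9.050
ΔCt(infected) = 34.460 − 21.920 = 12.540
ΔΔCt = 12.540 − 9.050 = 3.490
Fold change = 2^(−3.490) = 0.0890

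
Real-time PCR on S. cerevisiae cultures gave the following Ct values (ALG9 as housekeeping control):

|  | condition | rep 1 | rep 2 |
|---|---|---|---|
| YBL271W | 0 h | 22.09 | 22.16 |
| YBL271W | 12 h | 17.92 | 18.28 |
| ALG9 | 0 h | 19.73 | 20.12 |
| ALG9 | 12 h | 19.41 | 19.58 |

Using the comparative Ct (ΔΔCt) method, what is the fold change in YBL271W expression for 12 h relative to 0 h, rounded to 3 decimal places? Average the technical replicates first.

Mean Ct: YBL271W 0 h 22.125; YBL271W 12 h 18.100; ALG9 0 h 19.925; ALG9 12 h 19.495
ΔCt(0 h) = 22.125 − 19.925 = 2.200
ΔCt(12 h) = 18.100 − 19.495 = -1.395
ΔΔCt = -1.395 − 2.200 = -3.595
Fold change = 2^(−(-3.595)) = 2^3.595 = 12.0838

12.084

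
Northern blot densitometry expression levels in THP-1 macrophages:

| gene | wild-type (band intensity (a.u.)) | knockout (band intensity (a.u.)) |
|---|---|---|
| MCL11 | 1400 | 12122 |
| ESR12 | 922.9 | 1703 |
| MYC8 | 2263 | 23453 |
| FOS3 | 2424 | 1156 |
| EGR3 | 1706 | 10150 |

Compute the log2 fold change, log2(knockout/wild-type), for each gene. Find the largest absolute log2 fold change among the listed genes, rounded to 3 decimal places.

log2(12122/1400) = 3.114  (MCL11)
log2(1703/922.9) = 0.884  (ESR12)
log2(23453/2263) = 3.373  (MYC8)
log2(1156/2424) = -1.068  (FOS3)
log2(10150/1706) = 2.573  (EGR3)
The largest magnitude belongs to MYC8.

3.373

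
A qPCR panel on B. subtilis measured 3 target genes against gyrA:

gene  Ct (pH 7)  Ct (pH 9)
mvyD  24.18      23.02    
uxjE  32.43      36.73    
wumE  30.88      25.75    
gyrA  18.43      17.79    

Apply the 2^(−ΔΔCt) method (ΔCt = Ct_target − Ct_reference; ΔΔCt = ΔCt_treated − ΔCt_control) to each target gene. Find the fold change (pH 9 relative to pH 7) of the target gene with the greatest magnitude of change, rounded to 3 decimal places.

mvyD: ΔΔCt = (23.02−17.79) − (24.18−18.43) = 5.23 − 5.75 = -0.52; fold change = 2^0.52 = 1.434
uxjE: ΔΔCt = (36.73−17.79) − (32.43−18.43) = 18.94 − 14.00 = 4.94; fold change = 2^-4.94 = 0.033
wumE: ΔΔCt = (25.75−17.79) − (30.88−18.43) = 7.96 − 12.45 = -4.49; fold change = 2^4.49 = 22.471
uxjE has the largest |ΔΔCt| = 4.94.

0.033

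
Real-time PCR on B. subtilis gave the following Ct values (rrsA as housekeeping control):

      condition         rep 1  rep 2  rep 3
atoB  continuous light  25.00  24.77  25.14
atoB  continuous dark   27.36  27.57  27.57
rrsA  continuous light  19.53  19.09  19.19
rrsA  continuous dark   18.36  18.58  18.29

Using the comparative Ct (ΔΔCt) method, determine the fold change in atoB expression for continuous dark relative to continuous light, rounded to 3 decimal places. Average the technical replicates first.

0.095

Mean Ct: atoB continuous light 24.970; atoB continuous dark 27.500; rrsA continuous light 19.270; rrsA continuous dark 18.410
ΔCt(continuous light) = 24.970 − 19.270 = 5.700
ΔCt(continuous dark) = 27.500 − 18.410 = 9.090
ΔΔCt = 9.090 − 5.700 = 3.390
Fold change = 2^(−3.390) = 0.0954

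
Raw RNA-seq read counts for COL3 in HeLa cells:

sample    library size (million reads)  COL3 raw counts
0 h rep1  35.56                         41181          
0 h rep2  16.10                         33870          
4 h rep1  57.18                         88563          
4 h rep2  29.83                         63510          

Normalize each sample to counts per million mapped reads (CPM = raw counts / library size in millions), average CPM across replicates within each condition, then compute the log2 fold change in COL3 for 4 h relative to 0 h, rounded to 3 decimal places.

CPM(0 h rep1) = 41181 / 35.56 = 1158.0709
CPM(0 h rep2) = 33870 / 16.10 = 2103.7267
CPM(4 h rep1) = 88563 / 57.18 = 1548.8458
CPM(4 h rep2) = 63510 / 29.83 = 2129.0647
mean CPM(0 h) = 1630.8988; mean CPM(4 h) = 1838.9552
Fold change = 1838.9552 / 1630.8988 = 1.12757
log2(1.12757) = 0.1732

0.173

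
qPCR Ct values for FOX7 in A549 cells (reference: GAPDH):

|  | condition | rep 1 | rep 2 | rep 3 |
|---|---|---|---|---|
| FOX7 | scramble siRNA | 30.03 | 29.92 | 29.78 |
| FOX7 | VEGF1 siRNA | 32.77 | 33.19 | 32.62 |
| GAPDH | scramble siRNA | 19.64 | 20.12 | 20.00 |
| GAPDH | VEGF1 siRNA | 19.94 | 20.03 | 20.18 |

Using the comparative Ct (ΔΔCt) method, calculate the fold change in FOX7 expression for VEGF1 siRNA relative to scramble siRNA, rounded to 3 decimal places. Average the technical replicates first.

Mean Ct: FOX7 scramble siRNA 29.910; FOX7 VEGF1 siRNA 32.860; GAPDH scramble siRNA 19.920; GAPDH VEGF1 siRNA 20.050
ΔCt(scramble siRNA) = 29.910 − 19.920 = 9.990
ΔCt(VEGF1 siRNA) = 32.860 − 20.050 = 12.810
ΔΔCt = 12.810 − 9.990 = 2.820
Fold change = 2^(−2.820) = 0.1416

0.142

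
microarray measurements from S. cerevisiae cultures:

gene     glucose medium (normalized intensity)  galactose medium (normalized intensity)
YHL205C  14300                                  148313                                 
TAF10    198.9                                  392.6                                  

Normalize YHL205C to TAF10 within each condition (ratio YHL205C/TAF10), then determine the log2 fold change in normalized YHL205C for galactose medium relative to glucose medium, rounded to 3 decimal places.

YHL205C/TAF10 (glucose medium) = 14300 / 198.9 = 71.895
YHL205C/TAF10 (galactose medium) = 148313 / 392.6 = 377.77
Fold change = 377.77 / 71.895 = 5.2545
log2(5.2545) = 2.3935

2.394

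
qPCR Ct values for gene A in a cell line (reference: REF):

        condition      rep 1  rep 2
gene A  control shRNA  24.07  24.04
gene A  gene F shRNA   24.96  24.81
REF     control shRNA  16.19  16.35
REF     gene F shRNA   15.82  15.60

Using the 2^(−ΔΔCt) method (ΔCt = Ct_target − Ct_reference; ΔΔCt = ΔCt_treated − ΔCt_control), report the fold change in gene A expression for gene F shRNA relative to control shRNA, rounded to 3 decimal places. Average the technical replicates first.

0.382

Mean Ct: gene A control shRNA 24.055; gene A gene F shRNA 24.885; REF control shRNA 16.270; REF gene F shRNA 15.710
ΔCt(control shRNA) = 24.055 − 16.270 = 7.785
ΔCt(gene F shRNA) = 24.885 − 15.710 = 9.175
ΔΔCt = 9.175 − 7.785 = 1.390
Fold change = 2^(−1.390) = 0.3816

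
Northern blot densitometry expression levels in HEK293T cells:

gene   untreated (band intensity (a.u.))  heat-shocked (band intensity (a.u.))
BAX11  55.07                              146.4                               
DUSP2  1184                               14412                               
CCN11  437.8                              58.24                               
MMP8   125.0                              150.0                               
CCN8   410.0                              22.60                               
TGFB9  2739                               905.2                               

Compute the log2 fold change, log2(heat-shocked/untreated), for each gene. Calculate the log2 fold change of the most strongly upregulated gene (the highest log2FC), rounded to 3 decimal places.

3.606

log2(146.4/55.07) = 1.411  (BAX11)
log2(14412/1184) = 3.606  (DUSP2)
log2(58.24/437.8) = -2.910  (CCN11)
log2(150.0/125.0) = 0.263  (MMP8)
log2(22.60/410.0) = -4.181  (CCN8)
log2(905.2/2739) = -1.597  (TGFB9)
DUSP2 is most strongly upregulated.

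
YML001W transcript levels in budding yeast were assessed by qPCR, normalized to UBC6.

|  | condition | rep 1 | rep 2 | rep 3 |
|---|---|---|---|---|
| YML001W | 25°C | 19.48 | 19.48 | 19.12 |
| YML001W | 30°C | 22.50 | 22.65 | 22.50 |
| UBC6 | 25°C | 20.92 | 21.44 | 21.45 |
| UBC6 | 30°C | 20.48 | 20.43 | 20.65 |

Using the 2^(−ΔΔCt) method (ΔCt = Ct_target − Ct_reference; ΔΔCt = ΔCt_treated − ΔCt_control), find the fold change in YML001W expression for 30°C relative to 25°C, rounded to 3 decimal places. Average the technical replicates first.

Mean Ct: YML001W 25°C 19.360; YML001W 30°C 22.550; UBC6 25°C 21.270; UBC6 30°C 20.520
ΔCt(25°C) = 19.360 − 21.270 = -1.910
ΔCt(30°C) = 22.550 − 20.520 = 2.030
ΔΔCt = 2.030 − (-1.910) = 3.940
Fold change = 2^(−3.940) = 0.0652

0.065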